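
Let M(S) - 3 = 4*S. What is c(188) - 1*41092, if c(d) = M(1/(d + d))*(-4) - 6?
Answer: -1932172/47 ≈ -41110.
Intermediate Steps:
M(S) = 3 + 4*S
c(d) = -18 - 8/d (c(d) = (3 + 4/(d + d))*(-4) - 6 = (3 + 4/((2*d)))*(-4) - 6 = (3 + 4*(1/(2*d)))*(-4) - 6 = (3 + 2/d)*(-4) - 6 = (-12 - 8/d) - 6 = -18 - 8/d)
c(188) - 1*41092 = (-18 - 8/188) - 1*41092 = (-18 - 8*1/188) - 41092 = (-18 - 2/47) - 41092 = -848/47 - 41092 = -1932172/47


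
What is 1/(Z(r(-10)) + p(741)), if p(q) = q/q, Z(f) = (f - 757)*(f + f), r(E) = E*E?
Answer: -1/131399 ≈ -7.6104e-6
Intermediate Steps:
r(E) = E²
Z(f) = 2*f*(-757 + f) (Z(f) = (-757 + f)*(2*f) = 2*f*(-757 + f))
p(q) = 1
1/(Z(r(-10)) + p(741)) = 1/(2*(-10)²*(-757 + (-10)²) + 1) = 1/(2*100*(-757 + 100) + 1) = 1/(2*100*(-657) + 1) = 1/(-131400 + 1) = 1/(-131399) = -1/131399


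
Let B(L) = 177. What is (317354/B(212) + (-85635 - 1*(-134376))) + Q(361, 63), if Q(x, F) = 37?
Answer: 8951060/177 ≈ 50571.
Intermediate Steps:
(317354/B(212) + (-85635 - 1*(-134376))) + Q(361, 63) = (317354/177 + (-85635 - 1*(-134376))) + 37 = (317354*(1/177) + (-85635 + 134376)) + 37 = (317354/177 + 48741) + 37 = 8944511/177 + 37 = 8951060/177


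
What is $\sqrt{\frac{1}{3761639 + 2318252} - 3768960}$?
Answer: $\frac{7 i \sqrt{2843263009355725181}}{6079891} \approx 1941.4 i$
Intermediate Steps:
$\sqrt{\frac{1}{3761639 + 2318252} - 3768960} = \sqrt{\frac{1}{6079891} - 3768960} = \sqrt{- \frac{22914865983359}{6079891}} = \frac{7 i \sqrt{2843263009355725181}}{6079891}$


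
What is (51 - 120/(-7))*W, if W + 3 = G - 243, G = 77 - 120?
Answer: -137853/7 ≈ -19693.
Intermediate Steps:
G = -43
W = -289 (W = -3 + (-43 - 243) = -3 - 286 = -289)
(51 - 120/(-7))*W = (51 - 120/(-7))*(-289) = (51 - 120*(-⅐))*(-289) = (51 + 120/7)*(-289) = (477/7)*(-289) = -137853/7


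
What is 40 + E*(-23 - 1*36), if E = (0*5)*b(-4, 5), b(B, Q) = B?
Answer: 40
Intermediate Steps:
E = 0 (E = (0*5)*(-4) = 0*(-4) = 0)
40 + E*(-23 - 1*36) = 40 + 0*(-23 - 1*36) = 40 + 0*(-23 - 36) = 40 + 0*(-59) = 40 + 0 = 40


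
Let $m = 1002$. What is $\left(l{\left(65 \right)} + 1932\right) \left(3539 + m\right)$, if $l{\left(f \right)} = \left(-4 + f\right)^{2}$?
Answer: $25670273$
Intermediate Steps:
$\left(l{\left(65 \right)} + 1932\right) \left(3539 + m\right) = \left(\left(-4 + 65\right)^{2} + 1932\right) \left(3539 + 1002\right) = \left(61^{2} + 1932\right) 4541 = \left(3721 + 1932\right) 4541 = 5653 \cdot 4541 = 25670273$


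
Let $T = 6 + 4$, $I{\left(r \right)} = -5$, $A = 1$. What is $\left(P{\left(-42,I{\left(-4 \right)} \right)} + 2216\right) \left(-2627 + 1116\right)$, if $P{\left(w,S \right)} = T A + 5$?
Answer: $-3371041$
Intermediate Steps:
$T = 10$
$P{\left(w,S \right)} = 15$ ($P{\left(w,S \right)} = 10 \cdot 1 + 5 = 10 + 5 = 15$)
$\left(P{\left(-42,I{\left(-4 \right)} \right)} + 2216\right) \left(-2627 + 1116\right) = \left(15 + 2216\right) \left(-2627 + 1116\right) = 2231 \left(-1511\right) = -3371041$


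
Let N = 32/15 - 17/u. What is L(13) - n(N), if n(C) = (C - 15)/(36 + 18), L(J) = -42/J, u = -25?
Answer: -79109/26325 ≈ -3.0051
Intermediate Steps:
N = 211/75 (N = 32/15 - 17/(-25) = 32*(1/15) - 17*(-1/25) = 32/15 + 17/25 = 211/75 ≈ 2.8133)
n(C) = -5/18 + C/54 (n(C) = (-15 + C)/54 = (-15 + C)*(1/54) = -5/18 + C/54)
L(13) - n(N) = -42/13 - (-5/18 + (1/54)*(211/75)) = -42*1/13 - (-5/18 + 211/4050) = -42/13 - 1*(-457/2025) = -42/13 + 457/2025 = -79109/26325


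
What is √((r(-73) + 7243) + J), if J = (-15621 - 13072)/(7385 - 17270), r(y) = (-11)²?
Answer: √719843819205/9885 ≈ 85.831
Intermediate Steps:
r(y) = 121
J = 28693/9885 (J = -28693/(-9885) = -28693*(-1/9885) = 28693/9885 ≈ 2.9027)
√((r(-73) + 7243) + J) = √((121 + 7243) + 28693/9885) = √(7364 + 28693/9885) = √(72821833/9885) = √719843819205/9885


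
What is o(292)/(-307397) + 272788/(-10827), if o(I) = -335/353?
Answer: -29600533504063/1174850123607 ≈ -25.195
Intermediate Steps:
o(I) = -335/353 (o(I) = -335*1/353 = -335/353)
o(292)/(-307397) + 272788/(-10827) = -335/353/(-307397) + 272788/(-10827) = -335/353*(-1/307397) + 272788*(-1/10827) = 335/108511141 - 272788/10827 = -29600533504063/1174850123607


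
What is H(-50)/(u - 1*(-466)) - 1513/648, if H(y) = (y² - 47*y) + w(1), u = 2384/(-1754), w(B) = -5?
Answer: 4189925/517752 ≈ 8.0925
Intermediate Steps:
u = -1192/877 (u = 2384*(-1/1754) = -1192/877 ≈ -1.3592)
H(y) = -5 + y² - 47*y (H(y) = (y² - 47*y) - 5 = -5 + y² - 47*y)
H(-50)/(u - 1*(-466)) - 1513/648 = (-5 + (-50)² - 47*(-50))/(-1192/877 - 1*(-466)) - 1513/648 = (-5 + 2500 + 2350)/(-1192/877 + 466) - 1513*1/648 = 4845/(407490/877) - 1513/648 = 4845*(877/407490) - 1513/648 = 16663/1598 - 1513/648 = 4189925/517752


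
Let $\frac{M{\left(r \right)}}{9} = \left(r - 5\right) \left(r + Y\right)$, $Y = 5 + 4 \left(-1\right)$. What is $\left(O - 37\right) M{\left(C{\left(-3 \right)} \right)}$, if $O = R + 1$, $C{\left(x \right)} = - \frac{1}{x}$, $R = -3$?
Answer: $2184$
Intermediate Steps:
$Y = 1$ ($Y = 5 - 4 = 1$)
$O = -2$ ($O = -3 + 1 = -2$)
$M{\left(r \right)} = 9 \left(1 + r\right) \left(-5 + r\right)$ ($M{\left(r \right)} = 9 \left(r - 5\right) \left(r + 1\right) = 9 \left(-5 + r\right) \left(1 + r\right) = 9 \left(1 + r\right) \left(-5 + r\right)$)
$\left(O - 37\right) M{\left(C{\left(-3 \right)} \right)} = \left(-2 - 37\right) \left(-45 - 36 \left(- \frac{1}{-3}\right) + 9 \left(- \frac{1}{-3}\right)^{2}\right) = - 39 \left(-45 - 36 \left(\left(-1\right) \left(- \frac{1}{3}\right)\right) + 9 \left(\left(-1\right) \left(- \frac{1}{3}\right)\right)^{2}\right) = - 39 \left(-45 - 12 + \frac{9}{9}\right) = - 39 \left(-45 - 12 + 9 \cdot \frac{1}{9}\right) = - 39 \left(-45 - 12 + 1\right) = \left(-39\right) \left(-56\right) = 2184$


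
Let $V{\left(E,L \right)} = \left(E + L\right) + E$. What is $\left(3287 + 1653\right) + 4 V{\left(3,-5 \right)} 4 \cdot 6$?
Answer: $5036$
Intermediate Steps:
$V{\left(E,L \right)} = L + 2 E$
$\left(3287 + 1653\right) + 4 V{\left(3,-5 \right)} 4 \cdot 6 = \left(3287 + 1653\right) + 4 \left(-5 + 2 \cdot 3\right) 4 \cdot 6 = 4940 + 4 \left(-5 + 6\right) 4 \cdot 6 = 4940 + 4 \cdot 1 \cdot 4 \cdot 6 = 4940 + 4 \cdot 4 \cdot 6 = 4940 + 4 \cdot 24 = 4940 + 96 = 5036$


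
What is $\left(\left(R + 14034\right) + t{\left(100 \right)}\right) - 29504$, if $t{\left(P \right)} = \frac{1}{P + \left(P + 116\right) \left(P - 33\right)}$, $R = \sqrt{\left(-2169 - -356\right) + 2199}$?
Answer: $- \frac{225428839}{14572} + \sqrt{386} \approx -15450.0$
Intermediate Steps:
$R = \sqrt{386}$ ($R = \sqrt{\left(-2169 + 356\right) + 2199} = \sqrt{-1813 + 2199} = \sqrt{386} \approx 19.647$)
$t{\left(P \right)} = \frac{1}{P + \left(-33 + P\right) \left(116 + P\right)}$ ($t{\left(P \right)} = \frac{1}{P + \left(116 + P\right) \left(-33 + P\right)} = \frac{1}{P + \left(-33 + P\right) \left(116 + P\right)}$)
$\left(\left(R + 14034\right) + t{\left(100 \right)}\right) - 29504 = \left(\left(\sqrt{386} + 14034\right) + \frac{1}{-3828 + 100^{2} + 84 \cdot 100}\right) - 29504 = \left(\left(14034 + \sqrt{386}\right) + \frac{1}{-3828 + 10000 + 8400}\right) - 29504 = \left(\left(14034 + \sqrt{386}\right) + \frac{1}{14572}\right) - 29504 = \left(\frac{204503449}{14572} + \sqrt{386}\right) - 29504 = - \frac{225428839}{14572} + \sqrt{386}$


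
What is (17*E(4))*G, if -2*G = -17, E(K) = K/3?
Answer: 578/3 ≈ 192.67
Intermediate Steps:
E(K) = K/3 (E(K) = K*(1/3) = K/3)
G = 17/2 (G = -1/2*(-17) = 17/2 ≈ 8.5000)
(17*E(4))*G = (17*((1/3)*4))*(17/2) = (17*(4/3))*(17/2) = (68/3)*(17/2) = 578/3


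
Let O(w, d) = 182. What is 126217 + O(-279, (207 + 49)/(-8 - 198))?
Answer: 126399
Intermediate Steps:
126217 + O(-279, (207 + 49)/(-8 - 198)) = 126217 + 182 = 126399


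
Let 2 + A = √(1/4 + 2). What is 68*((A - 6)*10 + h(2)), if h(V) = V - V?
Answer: -4420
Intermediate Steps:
h(V) = 0
A = -½ (A = -2 + √(1/4 + 2) = -2 + √(1*(¼) + 2) = -2 + √(¼ + 2) = -2 + √(9/4) = -2 + 3/2 = -½ ≈ -0.50000)
68*((A - 6)*10 + h(2)) = 68*((-½ - 6)*10 + 0) = 68*(-13/2*10 + 0) = 68*(-65 + 0) = 68*(-65) = -4420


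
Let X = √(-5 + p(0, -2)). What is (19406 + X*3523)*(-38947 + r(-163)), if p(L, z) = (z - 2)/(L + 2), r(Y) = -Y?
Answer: -752642304 - 136636032*I*√7 ≈ -7.5264e+8 - 3.615e+8*I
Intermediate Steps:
p(L, z) = (-2 + z)/(2 + L)
X = I*√7 (X = √(-5 + (-2 - 2)/(2 + 0)) = √(-5 - 4/2) = √(-5 + (½)*(-4)) = √(-5 - 2) = √(-7) = I*√7 ≈ 2.6458*I)
(19406 + X*3523)*(-38947 + r(-163)) = (19406 + (I*√7)*3523)*(-38947 - 1*(-163)) = (19406 + 3523*I*√7)*(-38947 + 163) = (19406 + 3523*I*√7)*(-38784) = -752642304 - 136636032*I*√7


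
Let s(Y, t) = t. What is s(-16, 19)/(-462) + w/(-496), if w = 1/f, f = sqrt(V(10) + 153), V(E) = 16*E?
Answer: -19/462 - sqrt(313)/155248 ≈ -0.041240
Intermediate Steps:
f = sqrt(313) (f = sqrt(16*10 + 153) = sqrt(160 + 153) = sqrt(313) ≈ 17.692)
w = sqrt(313)/313 (w = 1/(sqrt(313)) = sqrt(313)/313 ≈ 0.056523)
s(-16, 19)/(-462) + w/(-496) = 19/(-462) + (sqrt(313)/313)/(-496) = 19*(-1/462) + (sqrt(313)/313)*(-1/496) = -19/462 - sqrt(313)/155248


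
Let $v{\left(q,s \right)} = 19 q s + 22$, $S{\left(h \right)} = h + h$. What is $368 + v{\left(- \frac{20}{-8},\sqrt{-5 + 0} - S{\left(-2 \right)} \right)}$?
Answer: $580 + \frac{95 i \sqrt{5}}{2} \approx 580.0 + 106.21 i$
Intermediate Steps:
$S{\left(h \right)} = 2 h$
$v{\left(q,s \right)} = 22 + 19 q s$ ($v{\left(q,s \right)} = 19 q s + 22 = 22 + 19 q s$)
$368 + v{\left(- \frac{20}{-8},\sqrt{-5 + 0} - S{\left(-2 \right)} \right)} = 368 + \left(22 + 19 \left(- \frac{20}{-8}\right) \left(\sqrt{-5 + 0} - 2 \left(-2\right)\right)\right) = 368 + \left(22 + 19 \left(\left(-20\right) \left(- \frac{1}{8}\right)\right) \left(\sqrt{-5} - -4\right)\right) = 368 + \left(22 + 19 \cdot \frac{5}{2} \left(i \sqrt{5} + 4\right)\right) = 368 + \left(22 + 19 \cdot \frac{5}{2} \left(4 + i \sqrt{5}\right)\right) = 368 + \left(22 + \left(190 + \frac{95 i \sqrt{5}}{2}\right)\right) = 368 + \left(212 + \frac{95 i \sqrt{5}}{2}\right) = 580 + \frac{95 i \sqrt{5}}{2}$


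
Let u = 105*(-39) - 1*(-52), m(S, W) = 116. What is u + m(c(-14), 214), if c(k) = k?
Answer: -3927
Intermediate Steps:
u = -4043 (u = -4095 + 52 = -4043)
u + m(c(-14), 214) = -4043 + 116 = -3927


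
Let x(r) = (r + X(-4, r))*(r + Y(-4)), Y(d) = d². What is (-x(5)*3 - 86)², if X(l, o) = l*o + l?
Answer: 1234321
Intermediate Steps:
X(l, o) = l + l*o
x(r) = (-4 - 3*r)*(16 + r) (x(r) = (r - 4*(1 + r))*(r + (-4)²) = (r + (-4 - 4*r))*(r + 16) = (-4 - 3*r)*(16 + r))
(-x(5)*3 - 86)² = (-(-64 - 52*5 - 3*5²)*3 - 86)² = (-(-64 - 260 - 3*25)*3 - 86)² = (-(-64 - 260 - 75)*3 - 86)² = (-1*(-399)*3 - 86)² = (399*3 - 86)² = (1197 - 86)² = 1111² = 1234321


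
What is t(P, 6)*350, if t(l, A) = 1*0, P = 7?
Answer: 0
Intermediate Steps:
t(l, A) = 0
t(P, 6)*350 = 0*350 = 0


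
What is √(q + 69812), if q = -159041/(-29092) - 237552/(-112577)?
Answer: √187224949434192333331129/1637545042 ≈ 264.23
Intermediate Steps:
q = 24815221441/3275090084 (q = -159041*(-1/29092) - 237552*(-1/112577) = 159041/29092 + 237552/112577 = 24815221441/3275090084 ≈ 7.5770)
√(q + 69812) = √(24815221441/3275090084 + 69812) = √(228665404165649/3275090084) = √187224949434192333331129/1637545042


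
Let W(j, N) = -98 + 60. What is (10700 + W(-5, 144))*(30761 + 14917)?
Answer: 487018836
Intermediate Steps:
W(j, N) = -38
(10700 + W(-5, 144))*(30761 + 14917) = (10700 - 38)*(30761 + 14917) = 10662*45678 = 487018836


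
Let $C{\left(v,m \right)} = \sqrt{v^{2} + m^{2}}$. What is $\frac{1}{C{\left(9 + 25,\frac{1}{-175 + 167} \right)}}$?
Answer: $\frac{8 \sqrt{73985}}{73985} \approx 0.029412$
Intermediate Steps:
$C{\left(v,m \right)} = \sqrt{m^{2} + v^{2}}$
$\frac{1}{C{\left(9 + 25,\frac{1}{-175 + 167} \right)}} = \frac{1}{\sqrt{\left(\frac{1}{-175 + 167}\right)^{2} + \left(9 + 25\right)^{2}}} = \frac{1}{\sqrt{\left(\frac{1}{-8}\right)^{2} + 34^{2}}} = \frac{1}{\sqrt{\left(- \frac{1}{8}\right)^{2} + 1156}} = \frac{1}{\sqrt{\frac{1}{64} + 1156}} = \frac{1}{\sqrt{\frac{73985}{64}}} = \frac{1}{\frac{1}{8} \sqrt{73985}} = \frac{8 \sqrt{73985}}{73985}$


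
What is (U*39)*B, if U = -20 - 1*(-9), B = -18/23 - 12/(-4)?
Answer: -21879/23 ≈ -951.26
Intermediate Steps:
B = 51/23 (B = -18*1/23 - 12*(-1/4) = -18/23 + 3 = 51/23 ≈ 2.2174)
U = -11 (U = -20 + 9 = -11)
(U*39)*B = -11*39*(51/23) = -429*51/23 = -21879/23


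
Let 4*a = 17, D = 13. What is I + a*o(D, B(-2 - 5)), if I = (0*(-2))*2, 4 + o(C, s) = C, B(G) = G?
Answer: 153/4 ≈ 38.250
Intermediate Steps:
o(C, s) = -4 + C
I = 0 (I = 0*2 = 0)
a = 17/4 (a = (¼)*17 = 17/4 ≈ 4.2500)
I + a*o(D, B(-2 - 5)) = 0 + 17*(-4 + 13)/4 = 0 + (17/4)*9 = 0 + 153/4 = 153/4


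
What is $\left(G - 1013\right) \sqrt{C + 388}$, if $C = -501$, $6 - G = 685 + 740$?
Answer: $- 2432 i \sqrt{113} \approx - 25853.0 i$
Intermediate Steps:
$G = -1419$ ($G = 6 - \left(685 + 740\right) = 6 - 1425 = -1419$)
$\left(G - 1013\right) \sqrt{C + 388} = \left(-1419 - 1013\right) \sqrt{-501 + 388} = - 2432 \sqrt{-113} = - 2432 i \sqrt{113}$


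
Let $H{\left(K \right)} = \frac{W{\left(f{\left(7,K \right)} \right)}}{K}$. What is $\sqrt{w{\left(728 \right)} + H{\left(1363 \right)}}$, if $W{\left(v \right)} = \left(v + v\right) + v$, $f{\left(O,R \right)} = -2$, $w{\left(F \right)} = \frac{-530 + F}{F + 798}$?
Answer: $\frac{\sqrt{135569318871}}{1039969} \approx 0.35405$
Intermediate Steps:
$w{\left(F \right)} = \frac{-530 + F}{798 + F}$
$W{\left(v \right)} = 3 v$ ($W{\left(v \right)} = 2 v + v = 3 v$)
$H{\left(K \right)} = - \frac{6}{K}$ ($H{\left(K \right)} = \frac{3 \left(-2\right)}{K} = - \frac{6}{K}$)
$\sqrt{w{\left(728 \right)} + H{\left(1363 \right)}} = \sqrt{\frac{-530 + 728}{798 + 728} - \frac{6}{1363}} = \sqrt{\frac{1}{1526} \cdot 198 - \frac{6}{1363}} = \sqrt{\frac{99}{763} - \frac{6}{1363}} = \sqrt{\frac{130359}{1039969}} = \frac{\sqrt{135569318871}}{1039969}$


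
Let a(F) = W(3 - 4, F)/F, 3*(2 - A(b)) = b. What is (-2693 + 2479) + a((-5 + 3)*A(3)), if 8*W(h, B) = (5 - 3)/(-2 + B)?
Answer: -6847/32 ≈ -213.97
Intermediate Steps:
A(b) = 2 - b/3
W(h, B) = 1/(4*(-2 + B)) (W(h, B) = ((5 - 3)/(-2 + B))/8 = (2/(-2 + B))/8 = 1/(4*(-2 + B)))
a(F) = 1/(4*F*(-2 + F)) (a(F) = (1/(4*(-2 + F)))/F = 1/(4*F*(-2 + F)))
(-2693 + 2479) + a((-5 + 3)*A(3)) = (-2693 + 2479) + 1/(4*(((-5 + 3)*(2 - ⅓*3)))*(-2 + (-5 + 3)*(2 - ⅓*3))) = -214 + 1/(4*((-2*(2 - 1)))*(-2 - 2*(2 - 1))) = -214 + 1/(4*((-2*1))*(-2 - 2*1)) = -214 + (¼)/(-2*(-2 - 2)) = -214 + (¼)*(-½)/(-4) = -214 + (¼)*(-½)*(-¼) = -214 + 1/32 = -6847/32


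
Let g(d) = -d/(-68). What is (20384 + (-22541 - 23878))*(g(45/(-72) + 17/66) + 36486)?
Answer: -17052835830125/17952 ≈ -9.4991e+8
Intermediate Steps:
g(d) = d/68 (g(d) = -d*(-1)/68 = -(-1)*d/68 = d/68)
(20384 + (-22541 - 23878))*(g(45/(-72) + 17/66) + 36486) = (20384 + (-22541 - 23878))*((45/(-72) + 17/66)/68 + 36486) = (20384 - 46419)*((45*(-1/72) + 17*(1/66))/68 + 36486) = -26035*((-5/8 + 17/66)/68 + 36486) = -26035*((1/68)*(-97/264) + 36486) = -26035*(-97/17952 + 36486) = -26035*654996575/17952 = -17052835830125/17952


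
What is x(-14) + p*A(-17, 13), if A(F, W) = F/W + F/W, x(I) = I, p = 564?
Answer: -19358/13 ≈ -1489.1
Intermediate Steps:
A(F, W) = 2*F/W
x(-14) + p*A(-17, 13) = -14 + 564*(2*(-17)/13) = -14 + 564*(2*(-17)*(1/13)) = -14 + 564*(-34/13) = -14 - 19176/13 = -19358/13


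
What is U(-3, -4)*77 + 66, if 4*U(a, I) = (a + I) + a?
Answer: -253/2 ≈ -126.50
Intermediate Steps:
U(a, I) = a/2 + I/4 (U(a, I) = ((a + I) + a)/4 = ((I + a) + a)/4 = (I + 2*a)/4 = a/2 + I/4)
U(-3, -4)*77 + 66 = ((½)*(-3) + (¼)*(-4))*77 + 66 = (-3/2 - 1)*77 + 66 = -5/2*77 + 66 = -385/2 + 66 = -253/2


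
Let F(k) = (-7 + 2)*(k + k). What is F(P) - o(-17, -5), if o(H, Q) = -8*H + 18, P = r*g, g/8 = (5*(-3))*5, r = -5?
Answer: -30154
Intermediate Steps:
g = -600 (g = 8*((5*(-3))*5) = 8*(-15*5) = 8*(-75) = -600)
P = 3000 (P = -5*(-600) = 3000)
o(H, Q) = 18 - 8*H
F(k) = -10*k
F(P) - o(-17, -5) = -10*3000 - (18 - 8*(-17)) = -30000 - (18 + 136) = -30000 - 1*154 = -30000 - 154 = -30154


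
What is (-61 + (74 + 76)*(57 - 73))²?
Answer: 6056521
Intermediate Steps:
(-61 + (74 + 76)*(57 - 73))² = (-61 + 150*(-16))² = (-61 - 2400)² = (-2461)² = 6056521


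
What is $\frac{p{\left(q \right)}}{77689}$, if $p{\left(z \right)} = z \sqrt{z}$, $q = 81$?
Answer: $\frac{729}{77689} \approx 0.0093836$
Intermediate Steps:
$p{\left(z \right)} = z^{\frac{3}{2}}$
$\frac{p{\left(q \right)}}{77689} = \frac{81^{\frac{3}{2}}}{77689} = 729 \cdot \frac{1}{77689} = \frac{729}{77689}$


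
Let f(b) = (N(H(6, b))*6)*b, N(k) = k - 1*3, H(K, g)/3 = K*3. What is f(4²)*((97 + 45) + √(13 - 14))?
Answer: 695232 + 4896*I ≈ 6.9523e+5 + 4896.0*I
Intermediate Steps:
H(K, g) = 9*K (H(K, g) = 3*(K*3) = 3*(3*K) = 9*K)
N(k) = -3 + k (N(k) = k - 3 = -3 + k)
f(b) = 306*b (f(b) = ((-3 + 9*6)*6)*b = ((-3 + 54)*6)*b = (51*6)*b = 306*b)
f(4²)*((97 + 45) + √(13 - 14)) = (306*4²)*((97 + 45) + √(13 - 14)) = (306*16)*(142 + √(-1)) = 4896*(142 + I) = 695232 + 4896*I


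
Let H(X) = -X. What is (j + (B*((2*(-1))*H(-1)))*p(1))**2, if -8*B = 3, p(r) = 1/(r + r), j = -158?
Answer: 1590121/64 ≈ 24846.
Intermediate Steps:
p(r) = 1/(2*r)
B = -3/8 (B = -1/8*3 = -3/8 ≈ -0.37500)
(j + (B*((2*(-1))*H(-1)))*p(1))**2 = (-158 + (-3*2*(-1)*(-1*(-1))/8)*((1/2)/1))**2 = (-158 + (-(-3)/4)*((1/2)*1))**2 = (-158 - 3/8*(-2)*(1/2))**2 = (-158 + (3/4)*(1/2))**2 = (-158 + 3/8)**2 = (-1261/8)**2 = 1590121/64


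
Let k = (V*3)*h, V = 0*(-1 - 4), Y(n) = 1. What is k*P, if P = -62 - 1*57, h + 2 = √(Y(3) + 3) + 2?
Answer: 0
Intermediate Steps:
V = 0 (V = 0*(-5) = 0)
h = 2 (h = -2 + (√(1 + 3) + 2) = -2 + (√4 + 2) = -2 + (2 + 2) = -2 + 4 = 2)
P = -119 (P = -62 - 57 = -119)
k = 0 (k = (0*3)*2 = 0*2 = 0)
k*P = 0*(-119) = 0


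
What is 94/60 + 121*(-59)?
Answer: -214123/30 ≈ -7137.4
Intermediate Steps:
94/60 + 121*(-59) = 94*(1/60) - 7139 = 47/30 - 7139 = -214123/30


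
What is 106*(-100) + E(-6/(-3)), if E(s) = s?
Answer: -10598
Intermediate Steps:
106*(-100) + E(-6/(-3)) = 106*(-100) - 6/(-3) = -10600 - 6*(-1/3) = -10600 + 2 = -10598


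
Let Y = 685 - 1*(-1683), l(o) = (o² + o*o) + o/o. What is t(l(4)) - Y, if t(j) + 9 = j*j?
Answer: -1288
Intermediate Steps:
l(o) = 1 + 2*o² (l(o) = (o² + o²) + 1 = 2*o² + 1 = 1 + 2*o²)
Y = 2368 (Y = 685 + 1683 = 2368)
t(j) = -9 + j² (t(j) = -9 + j*j = -9 + j²)
t(l(4)) - Y = (-9 + (1 + 2*4²)²) - 1*2368 = (-9 + (1 + 2*16)²) - 2368 = (-9 + (1 + 32)²) - 2368 = (-9 + 33²) - 2368 = (-9 + 1089) - 2368 = 1080 - 2368 = -1288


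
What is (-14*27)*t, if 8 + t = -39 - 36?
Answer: 31374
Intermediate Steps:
t = -83 (t = -8 + (-39 - 36) = -8 - 75 = -83)
(-14*27)*t = -14*27*(-83) = -378*(-83) = 31374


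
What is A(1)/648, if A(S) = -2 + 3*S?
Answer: 1/648 ≈ 0.0015432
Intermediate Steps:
A(1)/648 = (-2 + 3*1)/648 = (-2 + 3)/648 = (1/648)*1 = 1/648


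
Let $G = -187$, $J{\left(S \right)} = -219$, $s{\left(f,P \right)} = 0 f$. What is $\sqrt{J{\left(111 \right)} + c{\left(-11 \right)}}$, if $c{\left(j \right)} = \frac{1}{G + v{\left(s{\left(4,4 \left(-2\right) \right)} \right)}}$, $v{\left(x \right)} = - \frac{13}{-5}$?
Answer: $\frac{i \sqrt{186173006}}{922} \approx 14.799 i$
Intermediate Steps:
$s{\left(f,P \right)} = 0$
$v{\left(x \right)} = \frac{13}{5}$ ($v{\left(x \right)} = \left(-13\right) \left(- \frac{1}{5}\right) = \frac{13}{5}$)
$c{\left(j \right)} = - \frac{5}{922}$ ($c{\left(j \right)} = \frac{1}{-187 + \frac{13}{5}} = \frac{1}{- \frac{922}{5}} = - \frac{5}{922}$)
$\sqrt{J{\left(111 \right)} + c{\left(-11 \right)}} = \sqrt{-219 - \frac{5}{922}} = \sqrt{- \frac{201923}{922}} = \frac{i \sqrt{186173006}}{922}$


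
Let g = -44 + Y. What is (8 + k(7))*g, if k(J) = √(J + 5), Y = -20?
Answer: -512 - 128*√3 ≈ -733.70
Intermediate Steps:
g = -64 (g = -44 - 20 = -64)
k(J) = √(5 + J)
(8 + k(7))*g = (8 + √(5 + 7))*(-64) = (8 + √12)*(-64) = (8 + 2*√3)*(-64) = -512 - 128*√3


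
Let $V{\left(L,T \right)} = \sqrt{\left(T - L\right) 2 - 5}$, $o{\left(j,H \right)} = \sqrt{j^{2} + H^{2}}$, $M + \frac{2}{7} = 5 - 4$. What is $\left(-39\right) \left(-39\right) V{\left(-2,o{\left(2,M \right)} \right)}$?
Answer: $\frac{1521 \sqrt{-49 + 14 \sqrt{221}}}{7} \approx 2740.9$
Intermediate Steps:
$M = \frac{5}{7}$ ($M = - \frac{2}{7} + \left(5 - 4\right) = - \frac{2}{7} + 1 = \frac{5}{7} \approx 0.71429$)
$o{\left(j,H \right)} = \sqrt{H^{2} + j^{2}}$
$V{\left(L,T \right)} = \sqrt{-5 - 2 L + 2 T}$ ($V{\left(L,T \right)} = \sqrt{\left(- 2 L + 2 T\right) - 5} = \sqrt{-5 - 2 L + 2 T}$)
$\left(-39\right) \left(-39\right) V{\left(-2,o{\left(2,M \right)} \right)} = \left(-39\right) \left(-39\right) \sqrt{-5 - -4 + 2 \sqrt{\left(\frac{5}{7}\right)^{2} + 2^{2}}} = 1521 \sqrt{-5 + 4 + 2 \sqrt{\frac{25}{49} + 4}} = 1521 \sqrt{-5 + 4 + 2 \sqrt{\frac{221}{49}}} = 1521 \sqrt{-5 + 4 + 2 \frac{\sqrt{221}}{7}} = 1521 \sqrt{-5 + 4 + \frac{2 \sqrt{221}}{7}} = 1521 \sqrt{-1 + \frac{2 \sqrt{221}}{7}}$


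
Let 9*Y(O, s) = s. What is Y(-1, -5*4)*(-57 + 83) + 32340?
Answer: 290540/9 ≈ 32282.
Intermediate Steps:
Y(O, s) = s/9
Y(-1, -5*4)*(-57 + 83) + 32340 = ((-5*4)/9)*(-57 + 83) + 32340 = ((⅑)*(-20))*26 + 32340 = -20/9*26 + 32340 = -520/9 + 32340 = 290540/9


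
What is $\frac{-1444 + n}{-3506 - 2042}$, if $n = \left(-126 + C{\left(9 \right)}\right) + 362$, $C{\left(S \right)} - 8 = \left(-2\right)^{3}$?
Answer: $\frac{302}{1387} \approx 0.21774$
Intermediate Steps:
$C{\left(S \right)} = 0$ ($C{\left(S \right)} = 8 + \left(-2\right)^{3} = 8 - 8 = 0$)
$n = 236$ ($n = \left(-126 + 0\right) + 362 = -126 + 362 = 236$)
$\frac{-1444 + n}{-3506 - 2042} = \frac{-1444 + 236}{-3506 - 2042} = - \frac{1208}{-5548} = \left(-1208\right) \left(- \frac{1}{5548}\right) = \frac{302}{1387}$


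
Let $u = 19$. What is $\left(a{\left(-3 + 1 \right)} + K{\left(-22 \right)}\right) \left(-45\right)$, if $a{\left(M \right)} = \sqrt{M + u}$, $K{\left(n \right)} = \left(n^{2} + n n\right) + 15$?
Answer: $-44235 - 45 \sqrt{17} \approx -44421.0$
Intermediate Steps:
$K{\left(n \right)} = 15 + 2 n^{2}$ ($K{\left(n \right)} = \left(n^{2} + n^{2}\right) + 15 = 2 n^{2} + 15 = 15 + 2 n^{2}$)
$a{\left(M \right)} = \sqrt{19 + M}$ ($a{\left(M \right)} = \sqrt{M + 19} = \sqrt{19 + M}$)
$\left(a{\left(-3 + 1 \right)} + K{\left(-22 \right)}\right) \left(-45\right) = \left(\sqrt{19 + \left(-3 + 1\right)} + \left(15 + 2 \left(-22\right)^{2}\right)\right) \left(-45\right) = \left(\sqrt{19 - 2} + \left(15 + 2 \cdot 484\right)\right) \left(-45\right) = \left(\sqrt{17} + \left(15 + 968\right)\right) \left(-45\right) = \left(\sqrt{17} + 983\right) \left(-45\right) = \left(983 + \sqrt{17}\right) \left(-45\right) = -44235 - 45 \sqrt{17}$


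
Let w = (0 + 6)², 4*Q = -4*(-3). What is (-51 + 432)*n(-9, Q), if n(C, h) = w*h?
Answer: 41148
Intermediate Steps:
Q = 3 (Q = (-4*(-3))/4 = (¼)*12 = 3)
w = 36 (w = 6² = 36)
n(C, h) = 36*h
(-51 + 432)*n(-9, Q) = (-51 + 432)*(36*3) = 381*108 = 41148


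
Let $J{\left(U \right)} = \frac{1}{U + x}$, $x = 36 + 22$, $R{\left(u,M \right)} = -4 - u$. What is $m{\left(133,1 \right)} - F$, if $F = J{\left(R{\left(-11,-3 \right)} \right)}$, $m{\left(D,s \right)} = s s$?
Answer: $\frac{64}{65} \approx 0.98462$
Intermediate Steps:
$m{\left(D,s \right)} = s^{2}$
$x = 58$
$J{\left(U \right)} = \frac{1}{58 + U}$ ($J{\left(U \right)} = \frac{1}{U + 58} = \frac{1}{58 + U}$)
$F = \frac{1}{65}$ ($F = \frac{1}{58 - -7} = \frac{1}{58 + \left(-4 + 11\right)} = \frac{1}{58 + 7} = \frac{1}{65} \approx 0.015385$)
$m{\left(133,1 \right)} - F = 1^{2} - \frac{1}{65} = 1 - \frac{1}{65} = \frac{64}{65}$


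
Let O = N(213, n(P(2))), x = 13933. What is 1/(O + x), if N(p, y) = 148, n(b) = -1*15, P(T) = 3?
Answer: 1/14081 ≈ 7.1018e-5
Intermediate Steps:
n(b) = -15
O = 148
1/(O + x) = 1/(148 + 13933) = 1/14081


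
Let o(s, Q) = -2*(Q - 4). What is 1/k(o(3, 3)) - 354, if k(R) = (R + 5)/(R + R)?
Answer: -2474/7 ≈ -353.43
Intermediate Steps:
o(s, Q) = 8 - 2*Q (o(s, Q) = -2*(-4 + Q) = 8 - 2*Q)
k(R) = (5 + R)/(2*R) (k(R) = (5 + R)/((2*R)) = (5 + R)*(1/(2*R)) = (5 + R)/(2*R))
1/k(o(3, 3)) - 354 = 1/((5 + (8 - 2*3))/(2*(8 - 2*3))) - 354 = 1/((5 + (8 - 6))/(2*(8 - 6))) - 354 = 1/((½)*(5 + 2)/2) - 354 = 1/((½)*(½)*7) - 354 = 1/(7/4) - 354 = 4/7 - 354 = -2474/7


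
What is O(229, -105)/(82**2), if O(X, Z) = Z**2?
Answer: 11025/6724 ≈ 1.6396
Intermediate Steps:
O(229, -105)/(82**2) = (-105)**2/(82**2) = 11025/6724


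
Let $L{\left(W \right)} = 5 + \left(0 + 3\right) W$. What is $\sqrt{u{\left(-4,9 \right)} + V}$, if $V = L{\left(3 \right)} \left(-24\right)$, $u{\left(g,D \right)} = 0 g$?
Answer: $4 i \sqrt{21} \approx 18.33 i$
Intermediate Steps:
$u{\left(g,D \right)} = 0$
$L{\left(W \right)} = 5 + 3 W$
$V = -336$ ($V = \left(5 + 3 \cdot 3\right) \left(-24\right) = \left(5 + 9\right) \left(-24\right) = 14 \left(-24\right) = -336$)
$\sqrt{u{\left(-4,9 \right)} + V} = \sqrt{0 - 336} = \sqrt{-336} = 4 i \sqrt{21}$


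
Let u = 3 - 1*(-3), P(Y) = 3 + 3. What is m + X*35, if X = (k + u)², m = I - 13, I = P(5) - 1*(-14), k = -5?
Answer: 42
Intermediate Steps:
P(Y) = 6
I = 20 (I = 6 - 1*(-14) = 6 + 14 = 20)
u = 6 (u = 3 + 3 = 6)
m = 7 (m = 20 - 13 = 7)
X = 1 (X = (-5 + 6)² = 1² = 1)
m + X*35 = 7 + 1*35 = 7 + 35 = 42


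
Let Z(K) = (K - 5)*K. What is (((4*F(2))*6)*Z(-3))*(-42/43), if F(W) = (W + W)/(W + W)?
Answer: -24192/43 ≈ -562.60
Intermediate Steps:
Z(K) = K*(-5 + K) (Z(K) = (-5 + K)*K = K*(-5 + K))
F(W) = 1 (F(W) = (2*W)/((2*W)) = (2*W)*(1/(2*W)) = 1)
(((4*F(2))*6)*Z(-3))*(-42/43) = (((4*1)*6)*(-3*(-5 - 3)))*(-42/43) = ((4*6)*(-3*(-8)))*(-42*1/43) = (24*24)*(-42/43) = 576*(-42/43) = -24192/43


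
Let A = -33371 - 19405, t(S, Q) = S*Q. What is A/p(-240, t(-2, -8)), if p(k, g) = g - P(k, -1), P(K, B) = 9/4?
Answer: -211104/55 ≈ -3838.3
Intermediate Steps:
t(S, Q) = Q*S
P(K, B) = 9/4 (P(K, B) = 9*(¼) = 9/4)
A = -52776
p(k, g) = -9/4 + g (p(k, g) = g - 1*9/4 = g - 9/4 = -9/4 + g)
A/p(-240, t(-2, -8)) = -52776/(-9/4 - 8*(-2)) = -52776/(-9/4 + 16) = -52776/55/4 = -52776*4/55 = -211104/55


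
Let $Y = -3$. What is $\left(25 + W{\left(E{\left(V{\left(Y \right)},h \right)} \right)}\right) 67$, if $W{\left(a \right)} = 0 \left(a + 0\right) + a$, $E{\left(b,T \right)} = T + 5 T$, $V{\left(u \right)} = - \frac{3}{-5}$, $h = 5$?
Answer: $3685$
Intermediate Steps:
$V{\left(u \right)} = \frac{3}{5}$ ($V{\left(u \right)} = \left(-3\right) \left(- \frac{1}{5}\right) = \frac{3}{5}$)
$E{\left(b,T \right)} = 6 T$
$W{\left(a \right)} = a$ ($W{\left(a \right)} = 0 a + a = 0 + a = a$)
$\left(25 + W{\left(E{\left(V{\left(Y \right)},h \right)} \right)}\right) 67 = \left(25 + 6 \cdot 5\right) 67 = \left(25 + 30\right) 67 = 55 \cdot 67 = 3685$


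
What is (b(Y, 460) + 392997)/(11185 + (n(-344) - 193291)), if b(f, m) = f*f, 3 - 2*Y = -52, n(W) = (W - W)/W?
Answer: -1575013/728424 ≈ -2.1622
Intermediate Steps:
n(W) = 0 (n(W) = 0/W = 0)
Y = 55/2 (Y = 3/2 - 1/2*(-52) = 3/2 + 26 = 55/2 ≈ 27.500)
b(f, m) = f**2
(b(Y, 460) + 392997)/(11185 + (n(-344) - 193291)) = ((55/2)**2 + 392997)/(11185 + (0 - 193291)) = (3025/4 + 392997)/(11185 - 193291) = (1575013/4)/(-182106) = (1575013/4)*(-1/182106) = -1575013/728424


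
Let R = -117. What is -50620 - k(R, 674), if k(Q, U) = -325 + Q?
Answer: -50178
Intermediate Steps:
-50620 - k(R, 674) = -50620 - (-325 - 117) = -50620 - 1*(-442) = -50620 + 442 = -50178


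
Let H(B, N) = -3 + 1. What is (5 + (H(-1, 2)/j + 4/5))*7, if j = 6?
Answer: 574/15 ≈ 38.267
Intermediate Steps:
H(B, N) = -2
(5 + (H(-1, 2)/j + 4/5))*7 = (5 + (-2/6 + 4/5))*7 = (5 + (-2*⅙ + 4*(⅕)))*7 = (5 + (-⅓ + ⅘))*7 = (5 + 7/15)*7 = (82/15)*7 = 574/15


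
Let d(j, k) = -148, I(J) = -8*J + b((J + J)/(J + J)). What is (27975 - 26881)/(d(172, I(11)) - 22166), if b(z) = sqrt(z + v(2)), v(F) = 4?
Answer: -547/11157 ≈ -0.049028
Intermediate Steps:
b(z) = sqrt(4 + z) (b(z) = sqrt(z + 4) = sqrt(4 + z))
I(J) = sqrt(5) - 8*J (I(J) = -8*J + sqrt(4 + (J + J)/(J + J)) = -8*J + sqrt(4 + (2*J)/((2*J))) = -8*J + sqrt(4 + (2*J)*(1/(2*J))) = -8*J + sqrt(4 + 1) = -8*J + sqrt(5) = sqrt(5) - 8*J)
(27975 - 26881)/(d(172, I(11)) - 22166) = (27975 - 26881)/(-148 - 22166) = 1094/(-22314) = 1094*(-1/22314) = -547/11157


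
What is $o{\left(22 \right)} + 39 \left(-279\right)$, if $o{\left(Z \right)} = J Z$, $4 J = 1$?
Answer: $- \frac{21751}{2} \approx -10876.0$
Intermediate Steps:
$J = \frac{1}{4}$ ($J = \frac{1}{4} \cdot 1 = \frac{1}{4} \approx 0.25$)
$o{\left(Z \right)} = \frac{Z}{4}$
$o{\left(22 \right)} + 39 \left(-279\right) = \frac{1}{4} \cdot 22 + 39 \left(-279\right) = \frac{11}{2} - 10881 = - \frac{21751}{2}$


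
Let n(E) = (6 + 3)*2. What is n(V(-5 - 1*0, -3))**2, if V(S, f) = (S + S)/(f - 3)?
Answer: 324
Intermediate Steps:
V(S, f) = 2*S/(-3 + f) (V(S, f) = (2*S)/(-3 + f) = 2*S/(-3 + f))
n(E) = 18 (n(E) = 9*2 = 18)
n(V(-5 - 1*0, -3))**2 = 18**2 = 324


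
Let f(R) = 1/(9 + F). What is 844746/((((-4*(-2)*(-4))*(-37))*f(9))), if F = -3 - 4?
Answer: 422373/296 ≈ 1426.9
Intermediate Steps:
F = -7
f(R) = ½ (f(R) = 1/(9 - 7) = 1/2 = ½)
844746/((((-4*(-2)*(-4))*(-37))*f(9))) = 844746/((((-4*(-2)*(-4))*(-37))*(½))) = 844746/((((8*(-4))*(-37))*(½))) = 844746/((-32*(-37)*(½))) = 844746/((1184*(½))) = 844746/592 = 844746*(1/592) = 422373/296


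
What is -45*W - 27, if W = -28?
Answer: 1233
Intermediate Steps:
-45*W - 27 = -45*(-28) - 27 = 1260 - 27 = 1233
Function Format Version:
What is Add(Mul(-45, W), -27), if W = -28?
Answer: 1233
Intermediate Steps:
Add(Mul(-45, W), -27) = Add(Mul(-45, -28), -27) = Add(1260, -27) = 1233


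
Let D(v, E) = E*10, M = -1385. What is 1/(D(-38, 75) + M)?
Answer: -1/635 ≈ -0.0015748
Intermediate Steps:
D(v, E) = 10*E
1/(D(-38, 75) + M) = 1/(10*75 - 1385) = 1/(750 - 1385) = 1/(-635) = -1/635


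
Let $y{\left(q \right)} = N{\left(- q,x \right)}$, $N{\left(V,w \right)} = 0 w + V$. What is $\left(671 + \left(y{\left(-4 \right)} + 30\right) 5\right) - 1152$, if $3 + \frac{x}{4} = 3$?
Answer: $-311$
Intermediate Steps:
$x = 0$ ($x = -12 + 4 \cdot 3 = -12 + 12 = 0$)
$N{\left(V,w \right)} = V$ ($N{\left(V,w \right)} = 0 + V = V$)
$y{\left(q \right)} = - q$
$\left(671 + \left(y{\left(-4 \right)} + 30\right) 5\right) - 1152 = \left(671 + \left(\left(-1\right) \left(-4\right) + 30\right) 5\right) - 1152 = \left(671 + \left(4 + 30\right) 5\right) - 1152 = \left(671 + 34 \cdot 5\right) - 1152 = \left(671 + 170\right) - 1152 = 841 - 1152 = -311$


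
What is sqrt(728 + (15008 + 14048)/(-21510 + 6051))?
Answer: 2*sqrt(43382189766)/15459 ≈ 26.947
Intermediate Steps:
sqrt(728 + (15008 + 14048)/(-21510 + 6051)) = sqrt(728 + 29056/(-15459)) = sqrt(728 + 29056*(-1/15459)) = sqrt(728 - 29056/15459) = sqrt(11225096/15459) = 2*sqrt(43382189766)/15459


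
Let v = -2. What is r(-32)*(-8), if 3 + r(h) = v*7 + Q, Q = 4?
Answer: 104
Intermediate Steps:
r(h) = -13 (r(h) = -3 + (-2*7 + 4) = -3 + (-14 + 4) = -3 - 10 = -13)
r(-32)*(-8) = -13*(-8) = 104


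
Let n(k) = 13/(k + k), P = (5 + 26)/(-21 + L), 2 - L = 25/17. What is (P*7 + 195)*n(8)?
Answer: 834223/5568 ≈ 149.82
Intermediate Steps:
L = 9/17 (L = 2 - 25/17 = 9/17 ≈ 0.52941)
P = -527/348 (P = (5 + 26)/(-21 + 9/17) = 31/(-348/17) = 31*(-17/348) = -527/348 ≈ -1.5144)
n(k) = 13/(2*k) (n(k) = 13/((2*k)) = 13*(1/(2*k)) = 13/(2*k))
(P*7 + 195)*n(8) = (-527/348*7 + 195)*((13/2)/8) = (-3689/348 + 195)*((13/2)*(1/8)) = (64171/348)*(13/16) = 834223/5568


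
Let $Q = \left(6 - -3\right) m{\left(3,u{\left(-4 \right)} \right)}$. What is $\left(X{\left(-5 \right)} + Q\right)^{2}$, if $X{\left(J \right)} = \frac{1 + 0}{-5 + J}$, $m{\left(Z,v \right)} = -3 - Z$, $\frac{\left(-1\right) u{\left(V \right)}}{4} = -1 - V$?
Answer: $\frac{292681}{100} \approx 2926.8$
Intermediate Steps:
$u{\left(V \right)} = 4 + 4 V$ ($u{\left(V \right)} = - 4 \left(-1 - V\right) = 4 + 4 V$)
$X{\left(J \right)} = \frac{1}{-5 + J}$ ($X{\left(J \right)} = 1 \frac{1}{-5 + J} = \frac{1}{-5 + J}$)
$Q = -54$ ($Q = \left(6 - -3\right) \left(-3 - 3\right) = \left(6 + 3\right) \left(-3 - 3\right) = 9 \left(-6\right) = -54$)
$\left(X{\left(-5 \right)} + Q\right)^{2} = \left(\frac{1}{-5 - 5} - 54\right)^{2} = \left(\frac{1}{-10} - 54\right)^{2} = \left(- \frac{1}{10} - 54\right)^{2} = \left(- \frac{541}{10}\right)^{2} = \frac{292681}{100}$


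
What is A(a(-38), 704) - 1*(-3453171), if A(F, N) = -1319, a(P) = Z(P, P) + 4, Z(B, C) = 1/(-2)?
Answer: 3451852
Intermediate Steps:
Z(B, C) = -½ (Z(B, C) = 1*(-½) = -½)
a(P) = 7/2 (a(P) = -½ + 4 = 7/2)
A(a(-38), 704) - 1*(-3453171) = -1319 - 1*(-3453171) = -1319 + 3453171 = 3451852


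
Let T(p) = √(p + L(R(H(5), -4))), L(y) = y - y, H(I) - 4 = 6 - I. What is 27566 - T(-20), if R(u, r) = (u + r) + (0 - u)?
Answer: 27566 - 2*I*√5 ≈ 27566.0 - 4.4721*I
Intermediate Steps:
H(I) = 10 - I (H(I) = 4 + (6 - I) = 10 - I)
R(u, r) = r (R(u, r) = (r + u) - u = r)
L(y) = 0
T(p) = √p (T(p) = √(p + 0) = √p)
27566 - T(-20) = 27566 - √(-20) = 27566 - 2*I*√5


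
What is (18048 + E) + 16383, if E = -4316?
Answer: 30115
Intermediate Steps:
(18048 + E) + 16383 = (18048 - 4316) + 16383 = 13732 + 16383 = 30115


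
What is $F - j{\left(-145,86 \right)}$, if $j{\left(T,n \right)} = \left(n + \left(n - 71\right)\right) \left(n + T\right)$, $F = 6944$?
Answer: $12903$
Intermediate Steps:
$j{\left(T,n \right)} = \left(-71 + 2 n\right) \left(T + n\right)$ ($j{\left(T,n \right)} = \left(n + \left(-71 + n\right)\right) \left(T + n\right) = \left(-71 + 2 n\right) \left(T + n\right)$)
$F - j{\left(-145,86 \right)} = 6944 - \left(\left(-71\right) \left(-145\right) - 6106 + 2 \cdot 86^{2} + 2 \left(-145\right) 86\right) = 6944 - \left(10295 - 6106 + 2 \cdot 7396 - 24940\right) = 6944 - \left(10295 - 6106 + 14792 - 24940\right) = 6944 - -5959 = 6944 + 5959 = 12903$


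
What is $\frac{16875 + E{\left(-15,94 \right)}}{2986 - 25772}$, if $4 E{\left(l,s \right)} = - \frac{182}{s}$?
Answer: $- \frac{3172409}{4283768} \approx -0.74057$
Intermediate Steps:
$E{\left(l,s \right)} = - \frac{91}{2 s}$ ($E{\left(l,s \right)} = \frac{\left(-182\right) \frac{1}{s}}{4} = - \frac{91}{2 s}$)
$\frac{16875 + E{\left(-15,94 \right)}}{2986 - 25772} = \frac{16875 - \frac{91}{2 \cdot 94}}{2986 - 25772} = \frac{16875 - \frac{91}{188}}{-22786} = \left(16875 - \frac{91}{188}\right) \left(- \frac{1}{22786}\right) = \frac{3172409}{188} \left(- \frac{1}{22786}\right) = - \frac{3172409}{4283768}$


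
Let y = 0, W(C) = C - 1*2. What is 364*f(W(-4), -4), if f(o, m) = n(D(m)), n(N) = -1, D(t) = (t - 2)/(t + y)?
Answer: -364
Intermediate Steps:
W(C) = -2 + C (W(C) = C - 2 = -2 + C)
D(t) = (-2 + t)/t (D(t) = (t - 2)/(t + 0) = (-2 + t)/t)
f(o, m) = -1
364*f(W(-4), -4) = 364*(-1) = -364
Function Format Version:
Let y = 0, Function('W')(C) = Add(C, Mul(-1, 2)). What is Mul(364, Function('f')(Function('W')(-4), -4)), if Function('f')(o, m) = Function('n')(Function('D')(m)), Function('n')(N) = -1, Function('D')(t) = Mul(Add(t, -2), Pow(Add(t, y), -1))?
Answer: -364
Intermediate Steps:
Function('W')(C) = Add(-2, C) (Function('W')(C) = Add(C, -2) = Add(-2, C))
Function('D')(t) = Mul(Pow(t, -1), Add(-2, t)) (Function('D')(t) = Mul(Add(t, -2), Pow(Add(t, 0), -1)) = Mul(Add(-2, t), Pow(t, -1)) = Mul(Pow(t, -1), Add(-2, t)))
Function('f')(o, m) = -1
Mul(364, Function('f')(Function('W')(-4), -4)) = Mul(364, -1) = -364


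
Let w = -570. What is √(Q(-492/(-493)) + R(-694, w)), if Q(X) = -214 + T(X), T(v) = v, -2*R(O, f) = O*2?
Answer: 6*√3247391/493 ≈ 21.932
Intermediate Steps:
R(O, f) = -O (R(O, f) = -O*2/2 = -O)
Q(X) = -214 + X
√(Q(-492/(-493)) + R(-694, w)) = √((-214 - 492/(-493)) - 1*(-694)) = √((-214 - 492*(-1/493)) + 694) = √((-214 + 492/493) + 694) = √(-105010/493 + 694) = √(237132/493) = 6*√3247391/493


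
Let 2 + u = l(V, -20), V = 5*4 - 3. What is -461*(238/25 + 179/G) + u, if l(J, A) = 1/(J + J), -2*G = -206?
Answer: -454546111/87550 ≈ -5191.8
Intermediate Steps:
G = 103 (G = -½*(-206) = 103)
V = 17 (V = 20 - 3 = 17)
l(J, A) = 1/(2*J)
u = -67/34 (u = -2 + (½)/17 = -2 + (½)*(1/17) = -2 + 1/34 = -67/34 ≈ -1.9706)
-461*(238/25 + 179/G) + u = -461*(238/25 + 179/103) - 67/34 = -461*28989/2575 - 67/34 = -13363929/2575 - 67/34 = -454546111/87550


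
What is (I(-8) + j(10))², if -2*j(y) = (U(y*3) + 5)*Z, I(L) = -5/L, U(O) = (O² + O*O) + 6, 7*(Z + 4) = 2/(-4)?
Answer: 42637707121/3136 ≈ 1.3596e+7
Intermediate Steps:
Z = -57/14 (Z = -4 + (2/(-4))/7 = -4 + (2*(-¼))/7 = -4 + (⅐)*(-½) = -4 - 1/14 = -57/14 ≈ -4.0714)
U(O) = 6 + 2*O² (U(O) = (O² + O²) + 6 = 2*O² + 6 = 6 + 2*O²)
j(y) = 627/28 + 513*y²/14 (j(y) = -((6 + 2*(y*3)²) + 5)*(-57)/(2*14) = -((6 + 2*(3*y)²) + 5)*(-57)/(2*14) = -((6 + 2*(9*y²)) + 5)*(-57)/(2*14) = -((6 + 18*y²) + 5)*(-57)/(2*14) = -(11 + 18*y²)*(-57)/(2*14) = -(-627/14 - 513*y²/7)/2 = 627/28 + 513*y²/14)
(I(-8) + j(10))² = (-5/(-8) + (627/28 + (513/14)*10²))² = (-5*(-⅛) + (627/28 + (513/14)*100))² = (5/8 + (627/28 + 25650/7))² = (5/8 + 103227/28)² = (206489/56)² = 42637707121/3136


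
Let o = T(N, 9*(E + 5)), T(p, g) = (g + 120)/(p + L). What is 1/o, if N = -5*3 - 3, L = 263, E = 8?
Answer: 245/237 ≈ 1.0338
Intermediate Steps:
N = -18 (N = -15 - 3 = -18)
T(p, g) = (120 + g)/(263 + p) (T(p, g) = (g + 120)/(p + 263) = (120 + g)/(263 + p))
o = 237/245 (o = (120 + 9*(8 + 5))/(263 - 18) = (120 + 9*13)/245 = (120 + 117)/245 = (1/245)*237 = 237/245 ≈ 0.96735)
1/o = 1/(237/245) = 245/237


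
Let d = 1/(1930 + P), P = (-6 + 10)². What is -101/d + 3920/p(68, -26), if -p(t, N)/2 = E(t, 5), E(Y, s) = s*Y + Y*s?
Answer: -3341331/17 ≈ -1.9655e+5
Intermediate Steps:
E(Y, s) = 2*Y*s (E(Y, s) = Y*s + Y*s = 2*Y*s)
P = 16 (P = 4² = 16)
p(t, N) = -20*t (p(t, N) = -4*t*5 = -20*t)
d = 1/1946 (d = 1/(1930 + 16) = 1/1946 ≈ 0.00051387)
-101/d + 3920/p(68, -26) = -101/1/1946 + 3920/((-20*68)) = -101*1946 + 3920/(-1360) = -196546 + 3920*(-1/1360) = -196546 - 49/17 = -3341331/17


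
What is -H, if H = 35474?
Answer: -35474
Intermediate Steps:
-H = -1*35474 = -35474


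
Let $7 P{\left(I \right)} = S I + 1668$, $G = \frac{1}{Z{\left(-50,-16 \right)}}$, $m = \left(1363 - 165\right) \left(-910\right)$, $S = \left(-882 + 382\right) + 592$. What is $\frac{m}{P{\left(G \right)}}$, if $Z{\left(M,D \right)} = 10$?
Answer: $-4550$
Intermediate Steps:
$S = 92$ ($S = -500 + 592 = 92$)
$m = -1090180$ ($m = 1198 \left(-910\right) = -1090180$)
$G = \frac{1}{10} \approx 0.1$
$P{\left(I \right)} = \frac{1668}{7} + \frac{92 I}{7}$ ($P{\left(I \right)} = \frac{92 I + 1668}{7} = \frac{1668 + 92 I}{7} = \frac{1668}{7} + \frac{92 I}{7}$)
$\frac{m}{P{\left(G \right)}} = - \frac{1090180}{\frac{1668}{7} + \frac{92}{7} \cdot \frac{1}{10}} = - \frac{1090180}{\frac{1668}{7} + \frac{46}{35}} = - \frac{1090180}{\frac{1198}{5}} = \left(-1090180\right) \frac{5}{1198} = -4550$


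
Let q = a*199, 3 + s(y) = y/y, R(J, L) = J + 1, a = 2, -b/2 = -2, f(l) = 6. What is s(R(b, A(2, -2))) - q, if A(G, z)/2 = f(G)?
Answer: -400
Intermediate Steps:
A(G, z) = 12 (A(G, z) = 2*6 = 12)
b = 4 (b = -2*(-2) = 4)
R(J, L) = 1 + J
s(y) = -2 (s(y) = -3 + y/y = -3 + 1 = -2)
q = 398 (q = 2*199 = 398)
s(R(b, A(2, -2))) - q = -2 - 1*398 = -2 - 398 = -400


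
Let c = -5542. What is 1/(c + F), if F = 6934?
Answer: 1/1392 ≈ 0.00071839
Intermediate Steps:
1/(c + F) = 1/(-5542 + 6934) = 1/1392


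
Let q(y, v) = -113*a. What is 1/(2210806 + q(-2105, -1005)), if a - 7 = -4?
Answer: 1/2210467 ≈ 4.5239e-7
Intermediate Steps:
a = 3 (a = 7 - 4 = 3)
q(y, v) = -339 (q(y, v) = -113*3 = -339)
1/(2210806 + q(-2105, -1005)) = 1/(2210806 - 339) = 1/2210467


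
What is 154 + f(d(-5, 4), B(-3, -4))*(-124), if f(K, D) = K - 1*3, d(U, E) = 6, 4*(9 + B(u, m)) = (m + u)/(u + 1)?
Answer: -218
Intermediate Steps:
B(u, m) = -9 + (m + u)/(4*(1 + u)) (B(u, m) = -9 + ((m + u)/(u + 1))/4 = -9 + ((m + u)/(1 + u))/4 = -9 + (m + u)/(4*(1 + u)))
f(K, D) = -3 + K (f(K, D) = K - 3 = -3 + K)
154 + f(d(-5, 4), B(-3, -4))*(-124) = 154 + (-3 + 6)*(-124) = 154 + 3*(-124) = 154 - 372 = -218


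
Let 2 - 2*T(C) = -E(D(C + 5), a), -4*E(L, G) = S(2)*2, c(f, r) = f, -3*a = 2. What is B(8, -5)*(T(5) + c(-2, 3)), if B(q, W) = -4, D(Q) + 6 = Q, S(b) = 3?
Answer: 7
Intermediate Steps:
D(Q) = -6 + Q
a = -⅔ (a = -⅓*2 = -⅔ ≈ -0.66667)
E(L, G) = -3/2 (E(L, G) = -3*2/4 = -¼*6 = -3/2)
T(C) = ¼ (T(C) = 1 - (-1)*(-3)/(2*2) = 1 - ½*3/2 = 1 - ¾ = ¼)
B(8, -5)*(T(5) + c(-2, 3)) = -4*(¼ - 2) = -4*(-7/4) = 7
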